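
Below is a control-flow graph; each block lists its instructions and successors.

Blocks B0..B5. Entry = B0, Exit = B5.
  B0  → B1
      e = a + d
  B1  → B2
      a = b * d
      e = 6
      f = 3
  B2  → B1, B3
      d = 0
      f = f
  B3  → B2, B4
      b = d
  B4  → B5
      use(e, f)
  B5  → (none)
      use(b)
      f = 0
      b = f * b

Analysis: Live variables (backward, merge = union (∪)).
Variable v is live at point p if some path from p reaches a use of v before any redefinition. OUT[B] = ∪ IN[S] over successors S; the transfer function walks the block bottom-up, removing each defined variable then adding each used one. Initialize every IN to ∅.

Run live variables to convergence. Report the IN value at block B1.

Fixpoint table:
  B0:  IN={a, b, d}  OUT={b, d}
  B1:  IN={b, d}  OUT={b, e, f}
  B2:  IN={b, e, f}  OUT={b, d, e, f}
  B3:  IN={d, e, f}  OUT={b, e, f}
  B4:  IN={b, e, f}  OUT={b}
  B5:  IN={b}  OUT={}

Merge at B1: OUT[B1] = IN[B2] = {b, e, f}
Applying B1's transfer function to that OUT value gives IN[B1] (row B1 above).

Answer: {b, d}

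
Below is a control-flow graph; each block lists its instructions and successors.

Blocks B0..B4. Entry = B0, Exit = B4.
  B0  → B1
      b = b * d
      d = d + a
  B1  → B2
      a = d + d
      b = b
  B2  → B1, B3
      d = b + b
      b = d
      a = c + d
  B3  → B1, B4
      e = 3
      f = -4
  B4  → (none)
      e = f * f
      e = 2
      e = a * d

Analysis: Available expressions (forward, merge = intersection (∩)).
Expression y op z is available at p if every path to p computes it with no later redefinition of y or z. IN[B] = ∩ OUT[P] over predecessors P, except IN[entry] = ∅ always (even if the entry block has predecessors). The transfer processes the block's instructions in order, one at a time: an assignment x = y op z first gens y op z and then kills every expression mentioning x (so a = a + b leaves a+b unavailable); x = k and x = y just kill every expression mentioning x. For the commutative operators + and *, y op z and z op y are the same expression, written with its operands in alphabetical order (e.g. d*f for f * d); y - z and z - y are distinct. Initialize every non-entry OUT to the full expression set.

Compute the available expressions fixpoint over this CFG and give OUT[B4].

Converged values:
  B0:   IN={}   OUT={}
  B1:   IN={}   OUT={d+d}
  B2:   IN={d+d}   OUT={c+d}
  B3:   IN={c+d}   OUT={c+d}
  B4:   IN={c+d}   OUT={a*d, c+d, f*f}

Merge at B4: IN[B4] = OUT[B3] = {c+d}
Applying B4's transfer function to that IN value gives OUT[B4] (row B4 above).

Answer: {a*d, c+d, f*f}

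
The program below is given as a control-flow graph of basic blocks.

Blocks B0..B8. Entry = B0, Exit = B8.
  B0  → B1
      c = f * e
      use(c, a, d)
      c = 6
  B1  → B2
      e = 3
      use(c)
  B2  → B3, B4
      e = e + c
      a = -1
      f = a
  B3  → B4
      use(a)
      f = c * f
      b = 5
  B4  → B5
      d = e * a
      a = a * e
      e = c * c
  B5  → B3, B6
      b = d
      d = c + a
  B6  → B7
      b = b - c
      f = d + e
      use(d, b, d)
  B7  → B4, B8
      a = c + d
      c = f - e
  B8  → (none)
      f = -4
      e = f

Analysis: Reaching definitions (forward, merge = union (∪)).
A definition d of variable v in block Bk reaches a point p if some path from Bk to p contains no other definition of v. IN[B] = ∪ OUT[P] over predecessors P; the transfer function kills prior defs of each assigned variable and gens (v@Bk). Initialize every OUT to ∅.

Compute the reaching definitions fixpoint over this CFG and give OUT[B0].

Per-block solution:
  B0:  IN={}  OUT={c@B0}
  B1:  IN={c@B0}  OUT={c@B0, e@B1}
  B2:  IN={c@B0, e@B1}  OUT={a@B2, c@B0, e@B2, f@B2}
  B3:  IN={a@B2, a@B4, b@B5, c@B0, c@B7, d@B5, e@B2, e@B4, f@B2, f@B3, f@B6}  OUT={a@B2, a@B4, b@B3, c@B0, c@B7, d@B5, e@B2, e@B4, f@B3}
  B4:  IN={a@B2, a@B4, a@B7, b@B3, b@B6, c@B0, c@B7, d@B5, e@B2, e@B4, f@B2, f@B3, f@B6}  OUT={a@B4, b@B3, b@B6, c@B0, c@B7, d@B4, e@B4, f@B2, f@B3, f@B6}
  B5:  IN={a@B4, b@B3, b@B6, c@B0, c@B7, d@B4, e@B4, f@B2, f@B3, f@B6}  OUT={a@B4, b@B5, c@B0, c@B7, d@B5, e@B4, f@B2, f@B3, f@B6}
  B6:  IN={a@B4, b@B5, c@B0, c@B7, d@B5, e@B4, f@B2, f@B3, f@B6}  OUT={a@B4, b@B6, c@B0, c@B7, d@B5, e@B4, f@B6}
  B7:  IN={a@B4, b@B6, c@B0, c@B7, d@B5, e@B4, f@B6}  OUT={a@B7, b@B6, c@B7, d@B5, e@B4, f@B6}
  B8:  IN={a@B7, b@B6, c@B7, d@B5, e@B4, f@B6}  OUT={a@B7, b@B6, c@B7, d@B5, e@B8, f@B8}

B0 is the boundary node: IN[B0] = {}
Applying B0's transfer function to that IN value gives OUT[B0] (row B0 above).

Answer: {c@B0}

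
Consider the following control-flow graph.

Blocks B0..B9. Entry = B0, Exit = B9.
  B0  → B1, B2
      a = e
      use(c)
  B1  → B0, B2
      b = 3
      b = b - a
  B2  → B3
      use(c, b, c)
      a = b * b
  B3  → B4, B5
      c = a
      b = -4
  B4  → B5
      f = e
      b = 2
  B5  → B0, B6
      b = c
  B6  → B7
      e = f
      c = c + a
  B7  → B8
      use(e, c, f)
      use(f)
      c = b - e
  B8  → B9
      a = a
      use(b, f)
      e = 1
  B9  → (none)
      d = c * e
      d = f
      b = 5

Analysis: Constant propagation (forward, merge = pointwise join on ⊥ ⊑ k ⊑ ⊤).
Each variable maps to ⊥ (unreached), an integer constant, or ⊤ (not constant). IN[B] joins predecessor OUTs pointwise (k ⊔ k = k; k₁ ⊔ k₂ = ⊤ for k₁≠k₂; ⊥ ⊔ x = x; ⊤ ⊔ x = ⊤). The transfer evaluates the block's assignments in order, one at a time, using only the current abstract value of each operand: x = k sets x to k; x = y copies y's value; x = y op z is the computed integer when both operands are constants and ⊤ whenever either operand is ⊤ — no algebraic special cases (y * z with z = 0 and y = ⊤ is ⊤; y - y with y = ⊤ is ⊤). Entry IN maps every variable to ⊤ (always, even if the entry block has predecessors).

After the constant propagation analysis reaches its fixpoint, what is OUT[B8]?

Per-block solution:
  B0: | IN=(all ⊤) | OUT=(all ⊤)
  B1: | IN=(all ⊤) | OUT=(all ⊤)
  B2: | IN=(all ⊤) | OUT=(all ⊤)
  B3: | IN=(all ⊤) | OUT={b:-4; rest ⊤}
  B4: | IN={b:-4; rest ⊤} | OUT={b:2; rest ⊤}
  B5: | IN=(all ⊤) | OUT=(all ⊤)
  B6: | IN=(all ⊤) | OUT=(all ⊤)
  B7: | IN=(all ⊤) | OUT=(all ⊤)
  B8: | IN=(all ⊤) | OUT={e:1; rest ⊤}
  B9: | IN={e:1; rest ⊤} | OUT={b:5, e:1; rest ⊤}

Merge at B8: IN[B8] = OUT[B7] = {a: ⊤, b: ⊤, c: ⊤, d: ⊤, e: ⊤, f: ⊤}
Applying B8's transfer function to that IN value gives OUT[B8] (row B8 above).

Answer: {a: ⊤, b: ⊤, c: ⊤, d: ⊤, e: 1, f: ⊤}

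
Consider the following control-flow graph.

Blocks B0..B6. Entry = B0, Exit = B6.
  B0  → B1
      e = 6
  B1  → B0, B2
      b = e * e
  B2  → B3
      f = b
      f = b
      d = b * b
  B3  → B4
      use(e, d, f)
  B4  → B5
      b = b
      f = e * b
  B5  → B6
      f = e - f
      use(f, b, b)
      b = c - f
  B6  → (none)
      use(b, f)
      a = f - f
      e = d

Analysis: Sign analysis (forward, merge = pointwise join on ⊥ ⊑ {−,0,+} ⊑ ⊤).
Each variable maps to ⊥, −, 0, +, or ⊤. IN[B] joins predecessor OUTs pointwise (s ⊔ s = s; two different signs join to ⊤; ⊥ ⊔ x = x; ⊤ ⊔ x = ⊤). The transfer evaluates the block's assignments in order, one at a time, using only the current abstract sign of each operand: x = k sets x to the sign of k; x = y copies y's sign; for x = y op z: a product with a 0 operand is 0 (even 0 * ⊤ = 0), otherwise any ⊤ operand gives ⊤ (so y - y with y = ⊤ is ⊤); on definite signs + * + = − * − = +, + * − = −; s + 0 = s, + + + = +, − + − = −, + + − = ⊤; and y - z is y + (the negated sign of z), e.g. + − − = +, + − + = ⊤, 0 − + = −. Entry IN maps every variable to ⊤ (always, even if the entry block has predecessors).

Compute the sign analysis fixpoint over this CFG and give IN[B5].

Fixpoint table:
  B0:   IN=(all ⊤)   OUT={e:+; rest ⊤}
  B1:   IN={e:+; rest ⊤}   OUT={b:+, e:+; rest ⊤}
  B2:   IN={b:+, e:+; rest ⊤}   OUT={b:+, d:+, e:+, f:+; rest ⊤}
  B3:   IN={b:+, d:+, e:+, f:+; rest ⊤}   OUT={b:+, d:+, e:+, f:+; rest ⊤}
  B4:   IN={b:+, d:+, e:+, f:+; rest ⊤}   OUT={b:+, d:+, e:+, f:+; rest ⊤}
  B5:   IN={b:+, d:+, e:+, f:+; rest ⊤}   OUT={d:+, e:+; rest ⊤}
  B6:   IN={d:+, e:+; rest ⊤}   OUT={d:+, e:+; rest ⊤}

Merge at B5: IN[B5] = OUT[B4] = {a: ⊤, b: +, c: ⊤, d: +, e: +, f: +}

Answer: {a: ⊤, b: +, c: ⊤, d: +, e: +, f: +}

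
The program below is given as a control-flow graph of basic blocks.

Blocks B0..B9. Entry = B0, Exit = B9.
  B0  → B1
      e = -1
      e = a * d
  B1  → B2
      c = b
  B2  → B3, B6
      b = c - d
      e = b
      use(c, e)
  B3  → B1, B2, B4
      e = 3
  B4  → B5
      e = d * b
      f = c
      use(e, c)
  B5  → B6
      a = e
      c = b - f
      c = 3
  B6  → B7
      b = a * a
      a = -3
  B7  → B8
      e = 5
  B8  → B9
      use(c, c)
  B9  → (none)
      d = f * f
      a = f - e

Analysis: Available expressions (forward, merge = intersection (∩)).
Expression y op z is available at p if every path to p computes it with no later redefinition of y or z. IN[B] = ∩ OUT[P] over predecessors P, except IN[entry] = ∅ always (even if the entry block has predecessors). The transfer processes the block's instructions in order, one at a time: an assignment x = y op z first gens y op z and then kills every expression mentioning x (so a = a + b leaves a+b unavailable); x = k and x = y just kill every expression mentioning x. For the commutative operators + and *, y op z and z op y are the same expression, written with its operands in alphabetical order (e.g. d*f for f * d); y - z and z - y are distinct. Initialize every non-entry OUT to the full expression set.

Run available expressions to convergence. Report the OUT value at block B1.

Fixpoint table:
  B0:   IN={}   OUT={a*d}
  B1:   IN={a*d}   OUT={a*d}
  B2:   IN={a*d}   OUT={a*d, c-d}
  B3:   IN={a*d, c-d}   OUT={a*d, c-d}
  B4:   IN={a*d, c-d}   OUT={a*d, b*d, c-d}
  B5:   IN={a*d, b*d, c-d}   OUT={b*d, b-f}
  B6:   IN={}   OUT={}
  B7:   IN={}   OUT={}
  B8:   IN={}   OUT={}
  B9:   IN={}   OUT={f*f, f-e}

Merge at B1: IN[B1] = OUT[B0] ∩ OUT[B3] = {a*d}
Applying B1's transfer function to that IN value gives OUT[B1] (row B1 above).

Answer: {a*d}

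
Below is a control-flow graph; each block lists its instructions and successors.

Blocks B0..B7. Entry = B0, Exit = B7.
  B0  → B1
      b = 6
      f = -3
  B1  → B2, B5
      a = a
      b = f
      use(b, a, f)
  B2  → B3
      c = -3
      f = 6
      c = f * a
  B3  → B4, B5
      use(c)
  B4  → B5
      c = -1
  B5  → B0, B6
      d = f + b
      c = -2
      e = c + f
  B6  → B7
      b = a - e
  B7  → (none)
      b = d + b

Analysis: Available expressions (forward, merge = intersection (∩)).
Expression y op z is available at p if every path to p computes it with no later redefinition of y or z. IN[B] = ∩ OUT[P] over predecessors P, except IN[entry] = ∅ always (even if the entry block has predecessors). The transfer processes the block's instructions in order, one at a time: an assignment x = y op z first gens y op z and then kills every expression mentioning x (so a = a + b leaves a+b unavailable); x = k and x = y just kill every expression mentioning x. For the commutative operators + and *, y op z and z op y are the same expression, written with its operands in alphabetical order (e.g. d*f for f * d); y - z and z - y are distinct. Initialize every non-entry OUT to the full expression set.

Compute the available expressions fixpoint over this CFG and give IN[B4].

Answer: {a*f}

Trace:
Per-block solution:
  B0: | IN={} | OUT={}
  B1: | IN={} | OUT={}
  B2: | IN={} | OUT={a*f}
  B3: | IN={a*f} | OUT={a*f}
  B4: | IN={a*f} | OUT={a*f}
  B5: | IN={} | OUT={b+f, c+f}
  B6: | IN={b+f, c+f} | OUT={a-e, c+f}
  B7: | IN={a-e, c+f} | OUT={a-e, c+f}

Merge at B4: IN[B4] = OUT[B3] = {a*f}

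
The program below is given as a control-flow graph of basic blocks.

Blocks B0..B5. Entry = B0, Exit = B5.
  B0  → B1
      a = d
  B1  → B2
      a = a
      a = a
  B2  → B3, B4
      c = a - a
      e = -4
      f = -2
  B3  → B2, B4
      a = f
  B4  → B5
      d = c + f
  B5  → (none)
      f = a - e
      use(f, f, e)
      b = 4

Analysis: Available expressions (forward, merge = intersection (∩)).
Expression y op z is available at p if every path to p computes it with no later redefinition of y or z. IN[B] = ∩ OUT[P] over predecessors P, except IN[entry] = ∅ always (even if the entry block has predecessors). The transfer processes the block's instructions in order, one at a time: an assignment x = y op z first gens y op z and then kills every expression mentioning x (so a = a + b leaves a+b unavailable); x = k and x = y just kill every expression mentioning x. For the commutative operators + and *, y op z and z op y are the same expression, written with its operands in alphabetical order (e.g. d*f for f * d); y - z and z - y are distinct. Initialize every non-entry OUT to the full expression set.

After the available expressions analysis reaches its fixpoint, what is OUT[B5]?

Fixpoint table:
  B0:  IN={}  OUT={}
  B1:  IN={}  OUT={}
  B2:  IN={}  OUT={a-a}
  B3:  IN={a-a}  OUT={}
  B4:  IN={}  OUT={c+f}
  B5:  IN={c+f}  OUT={a-e}

Merge at B5: IN[B5] = OUT[B4] = {c+f}
Applying B5's transfer function to that IN value gives OUT[B5] (row B5 above).

Answer: {a-e}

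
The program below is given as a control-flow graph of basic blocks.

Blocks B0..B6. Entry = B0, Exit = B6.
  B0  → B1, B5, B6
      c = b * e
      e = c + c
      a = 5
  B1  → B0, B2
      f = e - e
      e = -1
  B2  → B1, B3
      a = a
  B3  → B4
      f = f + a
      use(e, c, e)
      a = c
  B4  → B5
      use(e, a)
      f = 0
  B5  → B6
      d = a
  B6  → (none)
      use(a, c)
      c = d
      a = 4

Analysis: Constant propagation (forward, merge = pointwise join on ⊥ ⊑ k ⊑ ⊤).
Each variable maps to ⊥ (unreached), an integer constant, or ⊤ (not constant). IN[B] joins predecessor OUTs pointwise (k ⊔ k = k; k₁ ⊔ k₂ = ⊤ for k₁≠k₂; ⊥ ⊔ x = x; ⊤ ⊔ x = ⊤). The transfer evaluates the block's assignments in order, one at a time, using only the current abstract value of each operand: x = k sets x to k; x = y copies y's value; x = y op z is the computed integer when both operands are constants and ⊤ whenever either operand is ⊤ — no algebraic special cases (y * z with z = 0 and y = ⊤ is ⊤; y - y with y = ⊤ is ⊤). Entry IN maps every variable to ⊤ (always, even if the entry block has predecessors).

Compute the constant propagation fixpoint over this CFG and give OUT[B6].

Per-block solution:
  B0: | IN=(all ⊤) | OUT={a:5; rest ⊤}
  B1: | IN={a:5; rest ⊤} | OUT={a:5, e:-1; rest ⊤}
  B2: | IN={a:5, e:-1; rest ⊤} | OUT={a:5, e:-1; rest ⊤}
  B3: | IN={a:5, e:-1; rest ⊤} | OUT={e:-1; rest ⊤}
  B4: | IN={e:-1; rest ⊤} | OUT={e:-1, f:0; rest ⊤}
  B5: | IN=(all ⊤) | OUT=(all ⊤)
  B6: | IN=(all ⊤) | OUT={a:4; rest ⊤}

Merge at B6: IN[B6] = OUT[B0] ⊔ OUT[B5] = {a: ⊤, b: ⊤, c: ⊤, d: ⊤, e: ⊤, f: ⊤}
Applying B6's transfer function to that IN value gives OUT[B6] (row B6 above).

Answer: {a: 4, b: ⊤, c: ⊤, d: ⊤, e: ⊤, f: ⊤}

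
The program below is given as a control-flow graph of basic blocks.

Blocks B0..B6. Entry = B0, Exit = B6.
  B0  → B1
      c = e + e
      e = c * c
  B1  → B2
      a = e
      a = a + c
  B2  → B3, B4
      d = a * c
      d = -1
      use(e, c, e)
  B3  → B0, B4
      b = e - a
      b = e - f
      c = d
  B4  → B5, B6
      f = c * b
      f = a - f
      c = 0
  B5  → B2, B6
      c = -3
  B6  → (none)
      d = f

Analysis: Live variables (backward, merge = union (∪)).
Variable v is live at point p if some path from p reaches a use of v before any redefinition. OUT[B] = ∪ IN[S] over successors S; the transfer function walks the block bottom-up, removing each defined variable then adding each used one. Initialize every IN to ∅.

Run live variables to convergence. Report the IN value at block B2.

Converged values:
  B0:  IN={b, e, f}  OUT={b, c, e, f}
  B1:  IN={b, c, e, f}  OUT={a, b, c, e, f}
  B2:  IN={a, b, c, e, f}  OUT={a, b, c, d, e, f}
  B3:  IN={a, d, e, f}  OUT={a, b, c, e, f}
  B4:  IN={a, b, c, e}  OUT={a, b, e, f}
  B5:  IN={a, b, e, f}  OUT={a, b, c, e, f}
  B6:  IN={f}  OUT={}

Merge at B2: OUT[B2] = IN[B3] ⊔ IN[B4] = {a, b, c, d, e, f}
Applying B2's transfer function to that OUT value gives IN[B2] (row B2 above).

Answer: {a, b, c, e, f}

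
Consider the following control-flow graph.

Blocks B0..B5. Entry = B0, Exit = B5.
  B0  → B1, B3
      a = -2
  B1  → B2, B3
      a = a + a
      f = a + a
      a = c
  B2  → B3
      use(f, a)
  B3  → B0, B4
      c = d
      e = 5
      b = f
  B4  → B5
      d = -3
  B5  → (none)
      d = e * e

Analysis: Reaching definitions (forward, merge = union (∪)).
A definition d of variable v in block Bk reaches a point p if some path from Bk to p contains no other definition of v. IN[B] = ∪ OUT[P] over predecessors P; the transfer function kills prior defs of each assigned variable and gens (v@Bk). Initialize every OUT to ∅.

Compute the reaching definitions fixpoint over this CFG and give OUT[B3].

Per-block solution:
  B0: | IN={a@B0, a@B1, b@B3, c@B3, e@B3, f@B1} | OUT={a@B0, b@B3, c@B3, e@B3, f@B1}
  B1: | IN={a@B0, b@B3, c@B3, e@B3, f@B1} | OUT={a@B1, b@B3, c@B3, e@B3, f@B1}
  B2: | IN={a@B1, b@B3, c@B3, e@B3, f@B1} | OUT={a@B1, b@B3, c@B3, e@B3, f@B1}
  B3: | IN={a@B0, a@B1, b@B3, c@B3, e@B3, f@B1} | OUT={a@B0, a@B1, b@B3, c@B3, e@B3, f@B1}
  B4: | IN={a@B0, a@B1, b@B3, c@B3, e@B3, f@B1} | OUT={a@B0, a@B1, b@B3, c@B3, d@B4, e@B3, f@B1}
  B5: | IN={a@B0, a@B1, b@B3, c@B3, d@B4, e@B3, f@B1} | OUT={a@B0, a@B1, b@B3, c@B3, d@B5, e@B3, f@B1}

Merge at B3: IN[B3] = OUT[B0] ⊔ OUT[B1] ⊔ OUT[B2] = {a@B0, a@B1, b@B3, c@B3, e@B3, f@B1}
Applying B3's transfer function to that IN value gives OUT[B3] (row B3 above).

Answer: {a@B0, a@B1, b@B3, c@B3, e@B3, f@B1}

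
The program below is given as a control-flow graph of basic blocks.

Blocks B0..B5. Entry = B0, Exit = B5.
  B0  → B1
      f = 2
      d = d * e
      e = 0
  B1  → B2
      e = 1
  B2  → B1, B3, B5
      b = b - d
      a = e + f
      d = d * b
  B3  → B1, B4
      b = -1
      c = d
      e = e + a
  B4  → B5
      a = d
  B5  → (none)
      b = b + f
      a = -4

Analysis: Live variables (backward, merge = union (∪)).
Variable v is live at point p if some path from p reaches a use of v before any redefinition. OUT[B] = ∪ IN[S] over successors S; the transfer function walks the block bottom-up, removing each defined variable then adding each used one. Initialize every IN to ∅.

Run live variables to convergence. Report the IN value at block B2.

Converged values:
  B0:   IN={b, d, e}   OUT={b, d, f}
  B1:   IN={b, d, f}   OUT={b, d, e, f}
  B2:   IN={b, d, e, f}   OUT={a, b, d, e, f}
  B3:   IN={a, d, e, f}   OUT={b, d, f}
  B4:   IN={b, d, f}   OUT={b, f}
  B5:   IN={b, f}   OUT={}

Merge at B2: OUT[B2] = IN[B1] ⊔ IN[B3] ⊔ IN[B5] = {a, b, d, e, f}
Applying B2's transfer function to that OUT value gives IN[B2] (row B2 above).

Answer: {b, d, e, f}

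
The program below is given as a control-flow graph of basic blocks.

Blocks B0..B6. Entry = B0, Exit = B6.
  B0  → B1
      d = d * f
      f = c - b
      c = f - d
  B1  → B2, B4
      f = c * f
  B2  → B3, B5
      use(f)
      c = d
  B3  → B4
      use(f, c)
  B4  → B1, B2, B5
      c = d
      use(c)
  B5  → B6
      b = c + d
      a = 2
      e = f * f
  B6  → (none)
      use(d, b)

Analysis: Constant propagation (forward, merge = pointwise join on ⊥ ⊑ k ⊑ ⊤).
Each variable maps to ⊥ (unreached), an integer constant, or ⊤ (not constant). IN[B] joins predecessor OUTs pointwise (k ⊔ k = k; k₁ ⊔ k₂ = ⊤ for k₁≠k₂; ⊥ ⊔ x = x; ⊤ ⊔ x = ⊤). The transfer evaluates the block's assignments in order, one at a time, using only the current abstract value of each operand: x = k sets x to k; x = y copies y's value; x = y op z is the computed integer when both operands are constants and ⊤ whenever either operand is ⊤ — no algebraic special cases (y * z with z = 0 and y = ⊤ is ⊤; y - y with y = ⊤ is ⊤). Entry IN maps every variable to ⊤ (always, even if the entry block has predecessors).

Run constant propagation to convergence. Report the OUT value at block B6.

Answer: {a: 2, b: ⊤, c: ⊤, d: ⊤, e: ⊤, f: ⊤}

Trace:
Converged values:
  B0:  IN=(all ⊤)  OUT=(all ⊤)
  B1:  IN=(all ⊤)  OUT=(all ⊤)
  B2:  IN=(all ⊤)  OUT=(all ⊤)
  B3:  IN=(all ⊤)  OUT=(all ⊤)
  B4:  IN=(all ⊤)  OUT=(all ⊤)
  B5:  IN=(all ⊤)  OUT={a:2; rest ⊤}
  B6:  IN={a:2; rest ⊤}  OUT={a:2; rest ⊤}

Merge at B6: IN[B6] = OUT[B5] = {a: 2, b: ⊤, c: ⊤, d: ⊤, e: ⊤, f: ⊤}
Applying B6's transfer function to that IN value gives OUT[B6] (row B6 above).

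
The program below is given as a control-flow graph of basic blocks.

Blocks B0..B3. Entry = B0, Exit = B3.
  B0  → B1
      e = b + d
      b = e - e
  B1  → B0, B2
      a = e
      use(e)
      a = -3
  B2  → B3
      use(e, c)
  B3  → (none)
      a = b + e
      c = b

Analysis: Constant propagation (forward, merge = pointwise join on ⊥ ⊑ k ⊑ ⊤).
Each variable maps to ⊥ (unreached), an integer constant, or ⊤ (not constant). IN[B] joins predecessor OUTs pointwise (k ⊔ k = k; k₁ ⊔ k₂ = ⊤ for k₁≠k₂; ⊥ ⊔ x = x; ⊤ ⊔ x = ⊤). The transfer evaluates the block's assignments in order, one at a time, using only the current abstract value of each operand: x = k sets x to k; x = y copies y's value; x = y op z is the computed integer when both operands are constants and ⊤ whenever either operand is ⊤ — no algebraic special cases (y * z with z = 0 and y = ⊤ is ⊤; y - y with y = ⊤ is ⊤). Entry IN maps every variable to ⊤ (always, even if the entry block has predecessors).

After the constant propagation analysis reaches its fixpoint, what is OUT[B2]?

Answer: {a: -3, b: ⊤, c: ⊤, d: ⊤, e: ⊤, f: ⊤}

Derivation:
Converged values:
  B0:  IN=(all ⊤)  OUT=(all ⊤)
  B1:  IN=(all ⊤)  OUT={a:-3; rest ⊤}
  B2:  IN={a:-3; rest ⊤}  OUT={a:-3; rest ⊤}
  B3:  IN={a:-3; rest ⊤}  OUT=(all ⊤)

Merge at B2: IN[B2] = OUT[B1] = {a: -3, b: ⊤, c: ⊤, d: ⊤, e: ⊤, f: ⊤}
Applying B2's transfer function to that IN value gives OUT[B2] (row B2 above).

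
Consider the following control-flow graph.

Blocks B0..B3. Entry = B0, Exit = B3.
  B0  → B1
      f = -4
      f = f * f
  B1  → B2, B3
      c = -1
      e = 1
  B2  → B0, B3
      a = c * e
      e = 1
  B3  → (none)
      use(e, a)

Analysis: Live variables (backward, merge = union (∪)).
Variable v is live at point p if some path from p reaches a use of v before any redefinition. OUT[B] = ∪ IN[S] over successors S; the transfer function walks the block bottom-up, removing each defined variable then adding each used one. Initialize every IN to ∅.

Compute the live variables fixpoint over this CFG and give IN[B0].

Answer: {a}

Derivation:
Per-block solution:
  B0: | IN={a} | OUT={a}
  B1: | IN={a} | OUT={a, c, e}
  B2: | IN={c, e} | OUT={a, e}
  B3: | IN={a, e} | OUT={}

Merge at B0: OUT[B0] = IN[B1] = {a}
Applying B0's transfer function to that OUT value gives IN[B0] (row B0 above).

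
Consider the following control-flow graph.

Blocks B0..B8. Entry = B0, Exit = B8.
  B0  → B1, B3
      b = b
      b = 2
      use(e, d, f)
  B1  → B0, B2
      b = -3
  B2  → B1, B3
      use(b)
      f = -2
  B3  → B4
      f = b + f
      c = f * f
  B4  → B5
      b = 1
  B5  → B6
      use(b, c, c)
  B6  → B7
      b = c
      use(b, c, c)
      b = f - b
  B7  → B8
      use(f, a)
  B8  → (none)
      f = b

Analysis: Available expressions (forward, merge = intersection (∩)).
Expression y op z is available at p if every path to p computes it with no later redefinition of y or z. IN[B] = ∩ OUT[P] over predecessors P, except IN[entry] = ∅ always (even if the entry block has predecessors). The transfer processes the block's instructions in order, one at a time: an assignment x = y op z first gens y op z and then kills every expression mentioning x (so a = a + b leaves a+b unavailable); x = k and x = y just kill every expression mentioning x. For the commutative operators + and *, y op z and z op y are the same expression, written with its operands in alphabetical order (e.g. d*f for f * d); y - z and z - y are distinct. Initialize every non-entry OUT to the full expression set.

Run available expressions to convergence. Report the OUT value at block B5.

Per-block solution:
  B0: | IN={} | OUT={}
  B1: | IN={} | OUT={}
  B2: | IN={} | OUT={}
  B3: | IN={} | OUT={f*f}
  B4: | IN={f*f} | OUT={f*f}
  B5: | IN={f*f} | OUT={f*f}
  B6: | IN={f*f} | OUT={f*f}
  B7: | IN={f*f} | OUT={f*f}
  B8: | IN={f*f} | OUT={}

Merge at B5: IN[B5] = OUT[B4] = {f*f}
Applying B5's transfer function to that IN value gives OUT[B5] (row B5 above).

Answer: {f*f}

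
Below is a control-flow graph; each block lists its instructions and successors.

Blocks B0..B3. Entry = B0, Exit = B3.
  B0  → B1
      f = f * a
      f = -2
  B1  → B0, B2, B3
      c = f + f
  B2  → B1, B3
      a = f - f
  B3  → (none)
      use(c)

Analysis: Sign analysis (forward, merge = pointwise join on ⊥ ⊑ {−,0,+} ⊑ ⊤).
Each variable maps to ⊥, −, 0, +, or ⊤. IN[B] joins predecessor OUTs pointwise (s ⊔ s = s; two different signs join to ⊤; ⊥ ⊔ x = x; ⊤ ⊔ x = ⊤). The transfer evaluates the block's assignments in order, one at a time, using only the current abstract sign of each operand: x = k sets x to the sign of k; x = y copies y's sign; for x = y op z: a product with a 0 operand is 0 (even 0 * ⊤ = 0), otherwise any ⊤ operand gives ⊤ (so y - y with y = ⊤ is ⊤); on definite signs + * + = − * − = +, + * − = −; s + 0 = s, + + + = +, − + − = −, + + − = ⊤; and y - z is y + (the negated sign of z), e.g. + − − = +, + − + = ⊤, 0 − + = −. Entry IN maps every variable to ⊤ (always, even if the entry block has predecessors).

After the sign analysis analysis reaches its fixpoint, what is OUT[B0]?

Per-block solution:
  B0:  IN=(all ⊤)  OUT={f:-; rest ⊤}
  B1:  IN={f:-; rest ⊤}  OUT={c:-, f:-; rest ⊤}
  B2:  IN={c:-, f:-; rest ⊤}  OUT={c:-, f:-; rest ⊤}
  B3:  IN={c:-, f:-; rest ⊤}  OUT={c:-, f:-; rest ⊤}

Merge at B0 (entry node, so the boundary value (all ⊤) is joined with the incoming edge(s)): IN[B0] = (all ⊤) ⊔ OUT[B1] = {a: ⊤, b: ⊤, c: ⊤, d: ⊤, e: ⊤, f: ⊤}
Applying B0's transfer function to that IN value gives OUT[B0] (row B0 above).

Answer: {a: ⊤, b: ⊤, c: ⊤, d: ⊤, e: ⊤, f: -}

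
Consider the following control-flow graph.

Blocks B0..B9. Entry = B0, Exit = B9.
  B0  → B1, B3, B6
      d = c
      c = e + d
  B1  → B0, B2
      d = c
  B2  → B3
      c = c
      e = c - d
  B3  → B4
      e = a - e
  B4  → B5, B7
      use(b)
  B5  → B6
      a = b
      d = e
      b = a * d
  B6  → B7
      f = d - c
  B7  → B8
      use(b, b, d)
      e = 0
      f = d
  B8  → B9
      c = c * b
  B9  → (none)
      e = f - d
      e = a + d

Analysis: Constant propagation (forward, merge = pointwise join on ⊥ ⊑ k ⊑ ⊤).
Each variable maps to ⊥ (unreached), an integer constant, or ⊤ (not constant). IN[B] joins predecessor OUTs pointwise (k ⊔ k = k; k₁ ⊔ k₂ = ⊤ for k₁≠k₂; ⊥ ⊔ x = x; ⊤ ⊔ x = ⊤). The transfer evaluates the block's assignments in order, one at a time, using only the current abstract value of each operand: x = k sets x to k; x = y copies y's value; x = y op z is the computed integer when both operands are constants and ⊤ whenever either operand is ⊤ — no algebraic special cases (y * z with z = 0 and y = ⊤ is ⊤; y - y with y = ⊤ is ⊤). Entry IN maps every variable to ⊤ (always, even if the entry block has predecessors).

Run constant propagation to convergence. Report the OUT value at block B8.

Fixpoint table:
  B0:   IN=(all ⊤)   OUT=(all ⊤)
  B1:   IN=(all ⊤)   OUT=(all ⊤)
  B2:   IN=(all ⊤)   OUT=(all ⊤)
  B3:   IN=(all ⊤)   OUT=(all ⊤)
  B4:   IN=(all ⊤)   OUT=(all ⊤)
  B5:   IN=(all ⊤)   OUT=(all ⊤)
  B6:   IN=(all ⊤)   OUT=(all ⊤)
  B7:   IN=(all ⊤)   OUT={e:0; rest ⊤}
  B8:   IN={e:0; rest ⊤}   OUT={e:0; rest ⊤}
  B9:   IN={e:0; rest ⊤}   OUT=(all ⊤)

Merge at B8: IN[B8] = OUT[B7] = {a: ⊤, b: ⊤, c: ⊤, d: ⊤, e: 0, f: ⊤}
Applying B8's transfer function to that IN value gives OUT[B8] (row B8 above).

Answer: {a: ⊤, b: ⊤, c: ⊤, d: ⊤, e: 0, f: ⊤}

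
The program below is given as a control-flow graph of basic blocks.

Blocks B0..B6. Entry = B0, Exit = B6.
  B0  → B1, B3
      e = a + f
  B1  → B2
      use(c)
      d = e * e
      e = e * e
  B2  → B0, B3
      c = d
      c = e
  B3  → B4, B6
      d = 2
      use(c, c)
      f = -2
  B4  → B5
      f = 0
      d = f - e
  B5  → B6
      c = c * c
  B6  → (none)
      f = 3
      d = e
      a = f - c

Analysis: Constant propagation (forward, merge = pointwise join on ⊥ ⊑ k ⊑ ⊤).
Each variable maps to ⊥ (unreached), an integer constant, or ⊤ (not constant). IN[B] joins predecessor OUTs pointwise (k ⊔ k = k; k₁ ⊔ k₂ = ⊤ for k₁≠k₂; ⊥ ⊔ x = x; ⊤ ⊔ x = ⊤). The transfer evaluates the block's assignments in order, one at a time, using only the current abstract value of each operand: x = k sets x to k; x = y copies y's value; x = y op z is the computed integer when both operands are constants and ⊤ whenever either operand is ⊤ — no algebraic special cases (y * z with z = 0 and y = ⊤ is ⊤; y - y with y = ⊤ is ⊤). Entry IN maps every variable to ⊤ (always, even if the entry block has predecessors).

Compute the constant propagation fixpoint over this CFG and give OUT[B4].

Fixpoint table:
  B0:  IN=(all ⊤)  OUT=(all ⊤)
  B1:  IN=(all ⊤)  OUT=(all ⊤)
  B2:  IN=(all ⊤)  OUT=(all ⊤)
  B3:  IN=(all ⊤)  OUT={d:2, f:-2; rest ⊤}
  B4:  IN={d:2, f:-2; rest ⊤}  OUT={f:0; rest ⊤}
  B5:  IN={f:0; rest ⊤}  OUT={f:0; rest ⊤}
  B6:  IN=(all ⊤)  OUT={f:3; rest ⊤}

Merge at B4: IN[B4] = OUT[B3] = {a: ⊤, b: ⊤, c: ⊤, d: 2, e: ⊤, f: -2}
Applying B4's transfer function to that IN value gives OUT[B4] (row B4 above).

Answer: {a: ⊤, b: ⊤, c: ⊤, d: ⊤, e: ⊤, f: 0}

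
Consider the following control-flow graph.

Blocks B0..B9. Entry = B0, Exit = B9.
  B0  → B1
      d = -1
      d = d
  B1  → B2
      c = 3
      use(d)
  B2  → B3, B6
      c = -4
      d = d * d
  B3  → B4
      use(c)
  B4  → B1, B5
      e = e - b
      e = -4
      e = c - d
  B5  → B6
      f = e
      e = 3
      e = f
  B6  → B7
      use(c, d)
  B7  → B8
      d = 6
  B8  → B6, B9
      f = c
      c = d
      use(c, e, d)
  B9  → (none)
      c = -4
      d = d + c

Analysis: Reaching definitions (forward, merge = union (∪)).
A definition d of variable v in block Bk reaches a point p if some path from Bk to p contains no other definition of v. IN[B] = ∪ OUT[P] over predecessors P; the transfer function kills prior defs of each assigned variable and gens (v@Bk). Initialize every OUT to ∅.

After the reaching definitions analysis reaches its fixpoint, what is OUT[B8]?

Per-block solution:
  B0:   IN={}   OUT={d@B0}
  B1:   IN={c@B2, d@B0, d@B2, e@B4}   OUT={c@B1, d@B0, d@B2, e@B4}
  B2:   IN={c@B1, d@B0, d@B2, e@B4}   OUT={c@B2, d@B2, e@B4}
  B3:   IN={c@B2, d@B2, e@B4}   OUT={c@B2, d@B2, e@B4}
  B4:   IN={c@B2, d@B2, e@B4}   OUT={c@B2, d@B2, e@B4}
  B5:   IN={c@B2, d@B2, e@B4}   OUT={c@B2, d@B2, e@B5, f@B5}
  B6:   IN={c@B2, c@B8, d@B2, d@B7, e@B4, e@B5, f@B5, f@B8}   OUT={c@B2, c@B8, d@B2, d@B7, e@B4, e@B5, f@B5, f@B8}
  B7:   IN={c@B2, c@B8, d@B2, d@B7, e@B4, e@B5, f@B5, f@B8}   OUT={c@B2, c@B8, d@B7, e@B4, e@B5, f@B5, f@B8}
  B8:   IN={c@B2, c@B8, d@B7, e@B4, e@B5, f@B5, f@B8}   OUT={c@B8, d@B7, e@B4, e@B5, f@B8}
  B9:   IN={c@B8, d@B7, e@B4, e@B5, f@B8}   OUT={c@B9, d@B9, e@B4, e@B5, f@B8}

Merge at B8: IN[B8] = OUT[B7] = {c@B2, c@B8, d@B7, e@B4, e@B5, f@B5, f@B8}
Applying B8's transfer function to that IN value gives OUT[B8] (row B8 above).

Answer: {c@B8, d@B7, e@B4, e@B5, f@B8}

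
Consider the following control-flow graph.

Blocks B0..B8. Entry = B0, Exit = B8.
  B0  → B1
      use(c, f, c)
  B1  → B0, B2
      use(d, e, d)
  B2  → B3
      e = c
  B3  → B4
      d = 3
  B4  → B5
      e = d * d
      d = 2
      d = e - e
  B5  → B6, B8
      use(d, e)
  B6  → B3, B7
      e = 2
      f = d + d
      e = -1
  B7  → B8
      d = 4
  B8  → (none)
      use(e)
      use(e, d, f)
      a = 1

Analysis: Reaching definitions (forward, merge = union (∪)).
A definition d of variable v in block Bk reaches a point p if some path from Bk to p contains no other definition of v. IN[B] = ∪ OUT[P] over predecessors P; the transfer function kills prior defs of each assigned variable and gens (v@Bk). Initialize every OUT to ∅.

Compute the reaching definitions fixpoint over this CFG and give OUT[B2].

Answer: {e@B2}

Working:
Fixpoint table:
  B0:   IN={}   OUT={}
  B1:   IN={}   OUT={}
  B2:   IN={}   OUT={e@B2}
  B3:   IN={d@B4, e@B2, e@B6, f@B6}   OUT={d@B3, e@B2, e@B6, f@B6}
  B4:   IN={d@B3, e@B2, e@B6, f@B6}   OUT={d@B4, e@B4, f@B6}
  B5:   IN={d@B4, e@B4, f@B6}   OUT={d@B4, e@B4, f@B6}
  B6:   IN={d@B4, e@B4, f@B6}   OUT={d@B4, e@B6, f@B6}
  B7:   IN={d@B4, e@B6, f@B6}   OUT={d@B7, e@B6, f@B6}
  B8:   IN={d@B4, d@B7, e@B4, e@B6, f@B6}   OUT={a@B8, d@B4, d@B7, e@B4, e@B6, f@B6}

Merge at B2: IN[B2] = OUT[B1] = {}
Applying B2's transfer function to that IN value gives OUT[B2] (row B2 above).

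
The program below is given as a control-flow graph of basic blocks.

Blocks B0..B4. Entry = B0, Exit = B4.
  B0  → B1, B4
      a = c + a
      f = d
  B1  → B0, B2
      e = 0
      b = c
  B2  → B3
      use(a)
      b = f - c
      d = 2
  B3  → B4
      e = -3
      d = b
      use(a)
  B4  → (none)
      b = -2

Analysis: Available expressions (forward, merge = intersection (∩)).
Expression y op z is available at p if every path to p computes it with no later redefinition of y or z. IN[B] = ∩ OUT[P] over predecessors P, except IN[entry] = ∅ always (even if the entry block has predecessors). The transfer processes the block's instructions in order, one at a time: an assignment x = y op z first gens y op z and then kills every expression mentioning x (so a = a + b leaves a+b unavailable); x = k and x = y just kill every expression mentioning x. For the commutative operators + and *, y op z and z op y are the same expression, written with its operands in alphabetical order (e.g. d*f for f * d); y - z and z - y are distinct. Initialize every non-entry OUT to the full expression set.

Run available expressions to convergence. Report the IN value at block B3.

Per-block solution:
  B0:  IN={}  OUT={}
  B1:  IN={}  OUT={}
  B2:  IN={}  OUT={f-c}
  B3:  IN={f-c}  OUT={f-c}
  B4:  IN={}  OUT={}

Merge at B3: IN[B3] = OUT[B2] = {f-c}

Answer: {f-c}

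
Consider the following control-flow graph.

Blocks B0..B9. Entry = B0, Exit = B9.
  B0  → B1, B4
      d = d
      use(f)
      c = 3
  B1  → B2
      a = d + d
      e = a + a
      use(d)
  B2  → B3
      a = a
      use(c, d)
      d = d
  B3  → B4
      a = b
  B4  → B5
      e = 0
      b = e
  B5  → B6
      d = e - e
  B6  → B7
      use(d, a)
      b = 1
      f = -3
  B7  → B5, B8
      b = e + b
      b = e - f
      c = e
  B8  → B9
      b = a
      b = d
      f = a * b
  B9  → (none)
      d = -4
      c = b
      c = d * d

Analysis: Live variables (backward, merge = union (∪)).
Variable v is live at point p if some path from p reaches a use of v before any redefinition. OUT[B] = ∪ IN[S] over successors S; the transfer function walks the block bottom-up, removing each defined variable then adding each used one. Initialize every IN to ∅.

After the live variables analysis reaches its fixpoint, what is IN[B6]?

Per-block solution:
  B0:   IN={a, b, d, f}   OUT={a, b, c, d}
  B1:   IN={b, c, d}   OUT={a, b, c, d}
  B2:   IN={a, b, c, d}   OUT={b}
  B3:   IN={b}   OUT={a}
  B4:   IN={a}   OUT={a, e}
  B5:   IN={a, e}   OUT={a, d, e}
  B6:   IN={a, d, e}   OUT={a, b, d, e, f}
  B7:   IN={a, b, d, e, f}   OUT={a, d, e}
  B8:   IN={a, d}   OUT={b}
  B9:   IN={b}   OUT={}

Merge at B6: OUT[B6] = IN[B7] = {a, b, d, e, f}
Applying B6's transfer function to that OUT value gives IN[B6] (row B6 above).

Answer: {a, d, e}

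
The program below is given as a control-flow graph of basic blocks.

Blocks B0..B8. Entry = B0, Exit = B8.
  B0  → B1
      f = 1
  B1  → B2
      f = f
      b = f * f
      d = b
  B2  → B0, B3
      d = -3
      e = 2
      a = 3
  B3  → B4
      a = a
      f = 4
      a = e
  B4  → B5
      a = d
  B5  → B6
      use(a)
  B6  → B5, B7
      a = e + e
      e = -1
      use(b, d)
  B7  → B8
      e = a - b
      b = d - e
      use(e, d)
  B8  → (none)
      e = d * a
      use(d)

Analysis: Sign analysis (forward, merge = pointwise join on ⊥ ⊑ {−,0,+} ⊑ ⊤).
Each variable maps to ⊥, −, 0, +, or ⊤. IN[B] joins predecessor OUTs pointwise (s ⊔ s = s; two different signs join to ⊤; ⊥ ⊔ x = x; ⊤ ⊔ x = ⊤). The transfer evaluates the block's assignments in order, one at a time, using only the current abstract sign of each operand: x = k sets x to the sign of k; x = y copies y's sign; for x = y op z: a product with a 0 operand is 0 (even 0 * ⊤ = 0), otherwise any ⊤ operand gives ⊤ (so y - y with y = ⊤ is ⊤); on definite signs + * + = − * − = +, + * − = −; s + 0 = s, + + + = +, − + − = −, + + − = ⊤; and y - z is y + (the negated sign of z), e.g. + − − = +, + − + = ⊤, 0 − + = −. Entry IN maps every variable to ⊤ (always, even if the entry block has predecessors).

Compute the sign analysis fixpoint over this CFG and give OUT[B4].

Answer: {a: -, b: +, c: ⊤, d: -, e: +, f: +}

Trace:
Per-block solution:
  B0:  IN=(all ⊤)  OUT={f:+; rest ⊤}
  B1:  IN={f:+; rest ⊤}  OUT={b:+, d:+, f:+; rest ⊤}
  B2:  IN={b:+, d:+, f:+; rest ⊤}  OUT={a:+, b:+, d:-, e:+, f:+; rest ⊤}
  B3:  IN={a:+, b:+, d:-, e:+, f:+; rest ⊤}  OUT={a:+, b:+, d:-, e:+, f:+; rest ⊤}
  B4:  IN={a:+, b:+, d:-, e:+, f:+; rest ⊤}  OUT={a:-, b:+, d:-, e:+, f:+; rest ⊤}
  B5:  IN={b:+, d:-, f:+; rest ⊤}  OUT={b:+, d:-, f:+; rest ⊤}
  B6:  IN={b:+, d:-, f:+; rest ⊤}  OUT={b:+, d:-, e:-, f:+; rest ⊤}
  B7:  IN={b:+, d:-, e:-, f:+; rest ⊤}  OUT={d:-, f:+; rest ⊤}
  B8:  IN={d:-, f:+; rest ⊤}  OUT={d:-, f:+; rest ⊤}

Merge at B4: IN[B4] = OUT[B3] = {a: +, b: +, c: ⊤, d: -, e: +, f: +}
Applying B4's transfer function to that IN value gives OUT[B4] (row B4 above).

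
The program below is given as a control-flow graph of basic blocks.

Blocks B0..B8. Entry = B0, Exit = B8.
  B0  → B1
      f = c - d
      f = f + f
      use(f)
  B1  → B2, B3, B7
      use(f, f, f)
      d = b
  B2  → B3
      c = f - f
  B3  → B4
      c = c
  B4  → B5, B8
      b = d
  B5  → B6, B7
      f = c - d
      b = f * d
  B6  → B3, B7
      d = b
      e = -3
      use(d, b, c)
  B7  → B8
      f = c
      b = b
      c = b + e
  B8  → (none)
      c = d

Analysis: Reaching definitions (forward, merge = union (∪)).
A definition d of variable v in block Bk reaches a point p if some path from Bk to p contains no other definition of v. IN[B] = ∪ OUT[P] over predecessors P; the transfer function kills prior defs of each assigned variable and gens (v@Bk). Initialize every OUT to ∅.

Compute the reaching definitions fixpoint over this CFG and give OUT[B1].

Answer: {d@B1, f@B0}

Working:
Per-block solution:
  B0:   IN={}   OUT={f@B0}
  B1:   IN={f@B0}   OUT={d@B1, f@B0}
  B2:   IN={d@B1, f@B0}   OUT={c@B2, d@B1, f@B0}
  B3:   IN={b@B5, c@B2, c@B3, d@B1, d@B6, e@B6, f@B0, f@B5}   OUT={b@B5, c@B3, d@B1, d@B6, e@B6, f@B0, f@B5}
  B4:   IN={b@B5, c@B3, d@B1, d@B6, e@B6, f@B0, f@B5}   OUT={b@B4, c@B3, d@B1, d@B6, e@B6, f@B0, f@B5}
  B5:   IN={b@B4, c@B3, d@B1, d@B6, e@B6, f@B0, f@B5}   OUT={b@B5, c@B3, d@B1, d@B6, e@B6, f@B5}
  B6:   IN={b@B5, c@B3, d@B1, d@B6, e@B6, f@B5}   OUT={b@B5, c@B3, d@B6, e@B6, f@B5}
  B7:   IN={b@B5, c@B3, d@B1, d@B6, e@B6, f@B0, f@B5}   OUT={b@B7, c@B7, d@B1, d@B6, e@B6, f@B7}
  B8:   IN={b@B4, b@B7, c@B3, c@B7, d@B1, d@B6, e@B6, f@B0, f@B5, f@B7}   OUT={b@B4, b@B7, c@B8, d@B1, d@B6, e@B6, f@B0, f@B5, f@B7}

Merge at B1: IN[B1] = OUT[B0] = {f@B0}
Applying B1's transfer function to that IN value gives OUT[B1] (row B1 above).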